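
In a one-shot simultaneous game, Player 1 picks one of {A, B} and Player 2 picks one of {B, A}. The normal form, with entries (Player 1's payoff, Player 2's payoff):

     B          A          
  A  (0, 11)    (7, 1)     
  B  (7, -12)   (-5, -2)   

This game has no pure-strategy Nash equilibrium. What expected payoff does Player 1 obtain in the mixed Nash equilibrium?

49/19

For Player 1 to be willing to mix, Player 1 must be indifferent between A and B, which pins down Player 2's mix.
  Player 1's payoff to A: q·0 + (1−q)·7 = -7q + 7
  Player 1's payoff to B: q·7 + (1−q)·(-5) = 12q - 5
  -7q + 7 = 12q - 5  ⇒  -19q = -12  ⇒  q = 12/19.
At equilibrium Player 1 is indifferent across rows, so Player 1's payoff equals the payoff from A: (12/19)·0 + (7/19)·7 = 49/19.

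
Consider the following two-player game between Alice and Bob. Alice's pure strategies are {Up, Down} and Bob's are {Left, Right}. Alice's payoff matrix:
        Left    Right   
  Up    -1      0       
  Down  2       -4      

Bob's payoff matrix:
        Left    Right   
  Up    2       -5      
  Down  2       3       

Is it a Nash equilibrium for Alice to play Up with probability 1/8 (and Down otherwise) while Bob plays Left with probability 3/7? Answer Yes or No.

Given Bob's mix q = 3/7, Alice's payoff from Up is -3/7 but from Down is -10/7. Alice strictly prefers Up, so Alice would not mix.
So the proposed profile is not a Nash equilibrium.

No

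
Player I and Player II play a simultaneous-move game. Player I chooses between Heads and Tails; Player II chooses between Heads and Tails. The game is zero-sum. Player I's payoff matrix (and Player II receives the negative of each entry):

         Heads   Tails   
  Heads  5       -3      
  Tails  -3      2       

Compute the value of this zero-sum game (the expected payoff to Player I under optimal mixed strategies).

v = 1/13

Player II's mix must leave Player I indifferent between Heads and Tails.
  Player I's payoff to Heads: q·5 + (1−q)·(-3) = 8q - 3
  Player I's payoff to Tails: q·(-3) + (1−q)·2 = -5q + 2
  8q - 3 = -5q + 2  ⇒  13q = 5  ⇒  q = 5/13.
The value is Player I's expected payoff against this mix (using Heads): (5/13)·5 + (8/13)·(-3) = 1/13.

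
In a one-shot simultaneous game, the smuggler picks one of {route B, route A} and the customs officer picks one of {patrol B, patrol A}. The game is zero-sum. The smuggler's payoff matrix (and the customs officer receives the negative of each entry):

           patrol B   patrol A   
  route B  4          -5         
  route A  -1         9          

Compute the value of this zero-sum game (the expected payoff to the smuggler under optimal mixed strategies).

In a mixed equilibrium the smuggler is indifferent between route B and route A; this condition fixes q.
  the smuggler's expected payoff from route B: q·4 + (1−q)·(-5) = 9q - 5
  the smuggler's expected payoff from route A: q·(-1) + (1−q)·9 = -10q + 9
  9q - 5 = -10q + 9  ⇒  19q = 14  ⇒  q = 14/19.
The value is the smuggler's expected payoff against this mix (using route B): (14/19)·4 + (5/19)·(-5) = 31/19.

v = 31/19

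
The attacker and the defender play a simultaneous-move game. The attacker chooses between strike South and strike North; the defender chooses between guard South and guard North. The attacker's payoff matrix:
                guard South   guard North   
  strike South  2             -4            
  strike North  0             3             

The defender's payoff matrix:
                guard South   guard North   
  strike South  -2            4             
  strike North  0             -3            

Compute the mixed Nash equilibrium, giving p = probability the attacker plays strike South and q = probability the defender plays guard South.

p = 1/3, q = 7/9

The defender's indifference between guard South and guard North determines the attacker's mixing probability p:
  the defender's expected payoff from guard South: p·(-2) + (1−p)·0 = -2p
  the defender's expected payoff from guard North: p·4 + (1−p)·(-3) = 7p - 3
  -2p = 7p - 3  ⇒  -9p = -3  ⇒  p = 1/3.
In a mixed equilibrium the attacker is indifferent between strike South and strike North; this condition fixes q.
  the attacker's expected payoff from strike South: q·2 + (1−q)·(-4) = 6q - 4
  the attacker's expected payoff from strike North: q·0 + (1−q)·3 = -3q + 3
  6q - 4 = -3q + 3  ⇒  9q = 7  ⇒  q = 7/9.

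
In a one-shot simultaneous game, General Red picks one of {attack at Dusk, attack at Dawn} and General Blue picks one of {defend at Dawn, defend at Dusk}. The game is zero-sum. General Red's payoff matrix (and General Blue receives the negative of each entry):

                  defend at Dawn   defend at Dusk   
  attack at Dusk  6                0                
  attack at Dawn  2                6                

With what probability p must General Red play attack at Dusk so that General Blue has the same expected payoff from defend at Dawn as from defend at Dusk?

For General Blue to be willing to mix, General Blue must be indifferent between defend at Dawn and defend at Dusk, which pins down General Red's mix.
  General Blue's payoff to defend at Dawn: p·(-6) + (1−p)·(-2) = -4p - 2
  General Blue's payoff to defend at Dusk: p·0 + (1−p)·(-6) = 6p - 6
  -4p - 2 = 6p - 6  ⇒  -10p = -4  ⇒  p = 2/5.

p = 2/5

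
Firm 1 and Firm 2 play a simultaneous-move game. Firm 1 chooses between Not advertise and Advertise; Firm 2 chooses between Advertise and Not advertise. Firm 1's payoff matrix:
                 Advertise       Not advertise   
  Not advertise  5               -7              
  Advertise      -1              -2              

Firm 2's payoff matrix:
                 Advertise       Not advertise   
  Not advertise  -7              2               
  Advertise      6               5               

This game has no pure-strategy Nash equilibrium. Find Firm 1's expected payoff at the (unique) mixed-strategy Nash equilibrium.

-17/11

Firm 1's indifference between Not advertise and Advertise determines Firm 2's mixing probability q:
  Firm 1's expected payoff from Not advertise: q·5 + (1−q)·(-7) = 12q - 7
  Firm 1's expected payoff from Advertise: q·(-1) + (1−q)·(-2) = q - 2
  12q - 7 = q - 2  ⇒  11q = 5  ⇒  q = 5/11.
At equilibrium Firm 1 is indifferent across rows, so Firm 1's payoff equals the payoff from Not advertise: (5/11)·5 + (6/11)·(-7) = -17/11.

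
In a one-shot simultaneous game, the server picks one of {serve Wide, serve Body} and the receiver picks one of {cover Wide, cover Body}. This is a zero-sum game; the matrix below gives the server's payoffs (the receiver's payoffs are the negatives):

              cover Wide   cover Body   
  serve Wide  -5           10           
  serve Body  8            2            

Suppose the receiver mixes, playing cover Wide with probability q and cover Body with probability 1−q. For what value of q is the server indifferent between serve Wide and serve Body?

Set the server's expected payoff from serve Wide equal to that from serve Body:
  the server's expected payoff from serve Wide: q·(-5) + (1−q)·10 = -15q + 10
  the server's expected payoff from serve Body: q·8 + (1−q)·2 = 6q + 2
  -15q + 10 = 6q + 2  ⇒  -21q = -8  ⇒  q = 8/21.

q = 8/21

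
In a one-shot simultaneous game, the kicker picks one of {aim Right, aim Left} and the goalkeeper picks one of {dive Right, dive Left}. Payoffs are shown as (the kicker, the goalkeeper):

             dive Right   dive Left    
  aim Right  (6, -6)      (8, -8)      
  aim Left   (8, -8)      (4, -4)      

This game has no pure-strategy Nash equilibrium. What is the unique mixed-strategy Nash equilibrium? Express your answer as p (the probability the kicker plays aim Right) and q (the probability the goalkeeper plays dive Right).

The kicker's mix must leave the goalkeeper indifferent between dive Right and dive Left.
  the goalkeeper's payoff to dive Right: p·(-6) + (1−p)·(-8) = 2p - 8
  the goalkeeper's payoff to dive Left: p·(-8) + (1−p)·(-4) = -4p - 4
  2p - 8 = -4p - 4  ⇒  6p = 4  ⇒  p = 2/3.
For the kicker to be willing to mix, the kicker must be indifferent between aim Right and aim Left, which pins down the goalkeeper's mix.
  the kicker's payoff to aim Right: q·6 + (1−q)·8 = -2q + 8
  the kicker's payoff to aim Left: q·8 + (1−q)·4 = 4q + 4
  -2q + 8 = 4q + 4  ⇒  -6q = -4  ⇒  q = 2/3.

p = 2/3, q = 2/3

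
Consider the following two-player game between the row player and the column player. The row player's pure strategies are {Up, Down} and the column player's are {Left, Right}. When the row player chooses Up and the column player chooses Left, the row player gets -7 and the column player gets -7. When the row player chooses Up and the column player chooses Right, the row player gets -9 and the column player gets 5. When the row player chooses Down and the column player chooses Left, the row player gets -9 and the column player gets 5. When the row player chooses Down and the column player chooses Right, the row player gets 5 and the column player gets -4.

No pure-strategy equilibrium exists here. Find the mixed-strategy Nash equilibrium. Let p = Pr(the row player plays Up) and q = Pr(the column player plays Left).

p = 3/7, q = 7/8

For the column player to be willing to mix, the column player must be indifferent between Left and Right, which pins down the row player's mix.
  the column player's payoff from Left: p·(-7) + (1−p)·5 = -12p + 5
  the column player's payoff from Right: p·5 + (1−p)·(-4) = 9p - 4
  -12p + 5 = 9p - 4  ⇒  -21p = -9  ⇒  p = 3/7.
Set the row player's expected payoff from Up equal to that from Down:
  the row player's expected payoff from Up: q·(-7) + (1−q)·(-9) = 2q - 9
  the row player's expected payoff from Down: q·(-9) + (1−q)·5 = -14q + 5
  2q - 9 = -14q + 5  ⇒  16q = 14  ⇒  q = 7/8.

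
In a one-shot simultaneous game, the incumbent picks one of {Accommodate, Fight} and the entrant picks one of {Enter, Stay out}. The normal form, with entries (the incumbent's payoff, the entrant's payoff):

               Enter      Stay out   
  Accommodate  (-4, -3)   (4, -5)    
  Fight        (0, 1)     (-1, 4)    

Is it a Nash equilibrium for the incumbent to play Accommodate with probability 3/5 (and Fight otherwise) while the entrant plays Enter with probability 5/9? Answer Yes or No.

Yes

Check the entrant's indifference given the incumbent's mix p = 3/5:
  payoff from Enter = -7/5; payoff from Stay out = -7/5 — equal.
Check the incumbent's indifference given the entrant's mix q = 5/9:
  payoff from Accommodate = -4/9; payoff from Fight = -4/9 — equal.
Both players are indifferent, so neither can profitably deviate.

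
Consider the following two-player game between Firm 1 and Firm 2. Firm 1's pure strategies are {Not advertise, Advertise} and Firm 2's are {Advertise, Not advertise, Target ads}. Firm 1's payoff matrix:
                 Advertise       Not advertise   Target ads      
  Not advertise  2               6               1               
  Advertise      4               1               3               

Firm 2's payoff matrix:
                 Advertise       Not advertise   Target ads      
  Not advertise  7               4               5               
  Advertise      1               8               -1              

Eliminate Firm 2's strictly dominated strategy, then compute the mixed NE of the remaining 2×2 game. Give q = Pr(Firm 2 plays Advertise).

q = 5/7

Firm 2's strategy Target ads is strictly dominated by Advertise: 7 > 5 and 1 > -1. Eliminate Target ads.
For Firm 1 to be willing to mix, Firm 1 must be indifferent between Not advertise and Advertise, which pins down Firm 2's mix.
  Firm 1's payoff to Not advertise: q·2 + (1−q)·6 = -4q + 6
  Firm 1's payoff to Advertise: q·4 + (1−q)·1 = 3q + 1
  -4q + 6 = 3q + 1  ⇒  -7q = -5  ⇒  q = 5/7.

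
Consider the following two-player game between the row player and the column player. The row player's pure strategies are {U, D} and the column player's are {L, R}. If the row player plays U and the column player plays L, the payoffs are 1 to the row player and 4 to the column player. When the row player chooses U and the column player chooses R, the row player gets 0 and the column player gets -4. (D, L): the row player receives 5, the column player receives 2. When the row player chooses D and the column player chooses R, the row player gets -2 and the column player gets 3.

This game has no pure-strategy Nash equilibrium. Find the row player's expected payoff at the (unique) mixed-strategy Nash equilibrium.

1/3

Set the row player's expected payoff from U equal to that from D:
  the row player's expected payoff from U: q·1 + (1−q)·0 = q
  the row player's expected payoff from D: q·5 + (1−q)·(-2) = 7q - 2
  q = 7q - 2  ⇒  -6q = -2  ⇒  q = 1/3.
At equilibrium the row player is indifferent across rows, so the row player's payoff equals the payoff from U: (1/3)·1 + (2/3)·0 = 1/3.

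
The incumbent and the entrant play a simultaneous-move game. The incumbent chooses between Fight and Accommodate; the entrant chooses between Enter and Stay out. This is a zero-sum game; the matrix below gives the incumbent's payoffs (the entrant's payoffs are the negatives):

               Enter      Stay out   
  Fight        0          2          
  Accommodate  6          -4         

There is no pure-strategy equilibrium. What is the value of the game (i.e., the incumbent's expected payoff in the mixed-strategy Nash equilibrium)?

The entrant's mix must leave the incumbent indifferent between Fight and Accommodate.
  the incumbent's expected payoff from Fight: q·0 + (1−q)·2 = -2q + 2
  the incumbent's expected payoff from Accommodate: q·6 + (1−q)·(-4) = 10q - 4
  -2q + 2 = 10q - 4  ⇒  -12q = -6  ⇒  q = 1/2.
The value is the incumbent's expected payoff against this mix (using Fight): (1/2)·0 + (1/2)·2 = 1.

v = 1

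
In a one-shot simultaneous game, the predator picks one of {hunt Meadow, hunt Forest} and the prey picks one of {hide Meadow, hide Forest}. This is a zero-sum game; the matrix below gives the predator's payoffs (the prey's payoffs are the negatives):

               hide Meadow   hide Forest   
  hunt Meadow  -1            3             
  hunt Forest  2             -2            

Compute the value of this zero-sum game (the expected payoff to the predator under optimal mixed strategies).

v = 1/2

Set the predator's expected payoff from hunt Meadow equal to that from hunt Forest:
  the predator's payoff to hunt Meadow: q·(-1) + (1−q)·3 = -4q + 3
  the predator's payoff to hunt Forest: q·2 + (1−q)·(-2) = 4q - 2
  -4q + 3 = 4q - 2  ⇒  -8q = -5  ⇒  q = 5/8.
The value is the predator's expected payoff against this mix (using hunt Meadow): (5/8)·(-1) + (3/8)·3 = 1/2.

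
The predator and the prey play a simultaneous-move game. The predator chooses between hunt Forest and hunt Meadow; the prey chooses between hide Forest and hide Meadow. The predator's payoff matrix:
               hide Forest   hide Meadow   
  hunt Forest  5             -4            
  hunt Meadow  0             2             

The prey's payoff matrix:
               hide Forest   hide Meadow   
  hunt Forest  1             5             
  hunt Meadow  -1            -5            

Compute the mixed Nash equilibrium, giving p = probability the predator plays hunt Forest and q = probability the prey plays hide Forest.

p = 1/2, q = 6/11

In a mixed equilibrium the prey is indifferent between hide Forest and hide Meadow; this condition fixes p.
  the prey's payoff from hide Forest: p·1 + (1−p)·(-1) = 2p - 1
  the prey's payoff from hide Meadow: p·5 + (1−p)·(-5) = 10p - 5
  2p - 1 = 10p - 5  ⇒  -8p = -4  ⇒  p = 1/2.
The predator's indifference between hunt Forest and hunt Meadow determines the prey's mixing probability q:
  the predator's payoff to hunt Forest: q·5 + (1−q)·(-4) = 9q - 4
  the predator's payoff to hunt Meadow: q·0 + (1−q)·2 = -2q + 2
  9q - 4 = -2q + 2  ⇒  11q = 6  ⇒  q = 6/11.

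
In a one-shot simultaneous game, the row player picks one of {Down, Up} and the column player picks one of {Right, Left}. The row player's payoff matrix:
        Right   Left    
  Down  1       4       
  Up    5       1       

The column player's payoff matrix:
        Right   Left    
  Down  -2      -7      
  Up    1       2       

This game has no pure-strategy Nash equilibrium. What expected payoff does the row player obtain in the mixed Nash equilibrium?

19/7

The column player's mix must leave the row player indifferent between Down and Up.
  the row player's expected payoff from Down: q·1 + (1−q)·4 = -3q + 4
  the row player's expected payoff from Up: q·5 + (1−q)·1 = 4q + 1
  -3q + 4 = 4q + 1  ⇒  -7q = -3  ⇒  q = 3/7.
At equilibrium the row player is indifferent across rows, so the row player's payoff equals the payoff from Down: (3/7)·1 + (4/7)·4 = 19/7.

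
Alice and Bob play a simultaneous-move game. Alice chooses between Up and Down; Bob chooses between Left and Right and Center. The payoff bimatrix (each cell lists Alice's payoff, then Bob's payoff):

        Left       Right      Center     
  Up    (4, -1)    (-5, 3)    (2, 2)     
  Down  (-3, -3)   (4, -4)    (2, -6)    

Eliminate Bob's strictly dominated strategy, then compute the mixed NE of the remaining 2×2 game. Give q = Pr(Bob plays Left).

q = 9/16

Bob's strategy Center is strictly dominated by Right: 3 > 2 and -4 > -6. Eliminate Center.
Alice's indifference between Up and Down determines Bob's mixing probability q:
  Alice's payoff to Up: q·4 + (1−q)·(-5) = 9q - 5
  Alice's payoff to Down: q·(-3) + (1−q)·4 = -7q + 4
  9q - 5 = -7q + 4  ⇒  16q = 9  ⇒  q = 9/16.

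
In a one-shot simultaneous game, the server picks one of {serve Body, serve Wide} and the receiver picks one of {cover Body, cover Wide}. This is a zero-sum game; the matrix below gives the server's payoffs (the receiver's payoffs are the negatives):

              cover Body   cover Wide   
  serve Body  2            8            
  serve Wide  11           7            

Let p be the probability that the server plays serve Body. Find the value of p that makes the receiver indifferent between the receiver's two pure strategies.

p = 2/5

The server's mix must leave the receiver indifferent between cover Body and cover Wide.
  the receiver's payoff to cover Body: p·(-2) + (1−p)·(-11) = 9p - 11
  the receiver's payoff to cover Wide: p·(-8) + (1−p)·(-7) = -p - 7
  9p - 11 = -p - 7  ⇒  10p = 4  ⇒  p = 2/5.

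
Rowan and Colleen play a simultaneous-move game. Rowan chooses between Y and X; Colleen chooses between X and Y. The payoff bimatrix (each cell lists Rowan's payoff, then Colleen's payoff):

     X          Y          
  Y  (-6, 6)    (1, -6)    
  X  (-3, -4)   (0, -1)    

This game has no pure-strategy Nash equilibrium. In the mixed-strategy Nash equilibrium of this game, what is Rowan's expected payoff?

For Rowan to be willing to mix, Rowan must be indifferent between Y and X, which pins down Colleen's mix.
  Rowan's expected payoff from Y: q·(-6) + (1−q)·1 = -7q + 1
  Rowan's expected payoff from X: q·(-3) + (1−q)·0 = -3q
  -7q + 1 = -3q  ⇒  -4q = -1  ⇒  q = 1/4.
At equilibrium Rowan is indifferent across rows, so Rowan's payoff equals the payoff from Y: (1/4)·(-6) + (3/4)·1 = -3/4.

-3/4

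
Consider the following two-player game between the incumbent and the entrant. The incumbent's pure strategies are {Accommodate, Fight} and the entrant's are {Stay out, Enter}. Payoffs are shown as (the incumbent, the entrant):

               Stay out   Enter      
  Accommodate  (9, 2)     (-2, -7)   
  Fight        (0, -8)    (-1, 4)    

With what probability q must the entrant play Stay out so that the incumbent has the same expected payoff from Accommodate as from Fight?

q = 1/10

The entrant's mix must leave the incumbent indifferent between Accommodate and Fight.
  the incumbent's expected payoff from Accommodate: q·9 + (1−q)·(-2) = 11q - 2
  the incumbent's expected payoff from Fight: q·0 + (1−q)·(-1) = q - 1
  11q - 2 = q - 1  ⇒  10q = 1  ⇒  q = 1/10.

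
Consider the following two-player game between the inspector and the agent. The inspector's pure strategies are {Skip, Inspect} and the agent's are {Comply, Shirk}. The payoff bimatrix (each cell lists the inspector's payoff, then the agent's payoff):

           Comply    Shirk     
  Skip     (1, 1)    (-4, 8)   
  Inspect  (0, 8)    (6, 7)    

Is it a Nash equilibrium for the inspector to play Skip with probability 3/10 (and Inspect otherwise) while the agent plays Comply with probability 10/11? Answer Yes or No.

No

Given the inspector's mix p = 3/10, the agent's payoff from Comply is 59/10 but from Shirk is 73/10. The agent strictly prefers Shirk, so the agent would not mix.
So the proposed profile is not a Nash equilibrium.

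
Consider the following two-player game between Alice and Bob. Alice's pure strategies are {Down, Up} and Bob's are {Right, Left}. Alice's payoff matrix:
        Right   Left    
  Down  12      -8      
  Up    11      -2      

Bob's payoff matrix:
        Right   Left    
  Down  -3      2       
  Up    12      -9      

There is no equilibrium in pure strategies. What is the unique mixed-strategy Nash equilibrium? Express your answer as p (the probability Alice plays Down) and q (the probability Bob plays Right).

p = 21/26, q = 6/7

Bob's indifference between Right and Left determines Alice's mixing probability p:
  Bob's payoff from Right: p·(-3) + (1−p)·12 = -15p + 12
  Bob's payoff from Left: p·2 + (1−p)·(-9) = 11p - 9
  -15p + 12 = 11p - 9  ⇒  -26p = -21  ⇒  p = 21/26.
For Alice to be willing to mix, Alice must be indifferent between Down and Up, which pins down Bob's mix.
  Alice's payoff to Down: q·12 + (1−q)·(-8) = 20q - 8
  Alice's payoff to Up: q·11 + (1−q)·(-2) = 13q - 2
  20q - 8 = 13q - 2  ⇒  7q = 6  ⇒  q = 6/7.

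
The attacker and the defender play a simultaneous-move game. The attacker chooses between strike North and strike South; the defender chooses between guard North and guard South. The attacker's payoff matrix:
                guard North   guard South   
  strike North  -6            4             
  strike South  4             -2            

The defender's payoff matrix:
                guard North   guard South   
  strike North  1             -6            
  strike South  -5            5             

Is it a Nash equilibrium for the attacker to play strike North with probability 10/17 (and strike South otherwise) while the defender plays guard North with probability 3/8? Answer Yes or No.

Yes

Check the defender's indifference given the attacker's mix p = 10/17:
  payoff from guard North = -25/17; payoff from guard South = -25/17 — equal.
Check the attacker's indifference given the defender's mix q = 3/8:
  payoff from strike North = 1/4; payoff from strike South = 1/4 — equal.
Both players are indifferent, so neither can profitably deviate.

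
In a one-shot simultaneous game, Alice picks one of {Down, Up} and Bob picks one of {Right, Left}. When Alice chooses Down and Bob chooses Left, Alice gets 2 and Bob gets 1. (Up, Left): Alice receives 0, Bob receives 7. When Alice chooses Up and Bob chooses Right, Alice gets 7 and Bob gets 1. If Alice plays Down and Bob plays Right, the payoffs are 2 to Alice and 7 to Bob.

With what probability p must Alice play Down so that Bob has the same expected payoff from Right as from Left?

Alice's mix must leave Bob indifferent between Right and Left.
  Bob's expected payoff from Right: p·7 + (1−p)·1 = 6p + 1
  Bob's expected payoff from Left: p·1 + (1−p)·7 = -6p + 7
  6p + 1 = -6p + 7  ⇒  12p = 6  ⇒  p = 1/2.

p = 1/2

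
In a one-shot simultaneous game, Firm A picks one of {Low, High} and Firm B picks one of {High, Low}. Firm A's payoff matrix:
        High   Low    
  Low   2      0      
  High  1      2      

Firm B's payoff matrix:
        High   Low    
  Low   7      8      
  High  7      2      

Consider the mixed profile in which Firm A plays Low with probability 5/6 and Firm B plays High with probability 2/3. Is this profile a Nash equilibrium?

Check Firm B's indifference given Firm A's mix p = 5/6:
  payoff from High = 7; payoff from Low = 7 — equal.
Check Firm A's indifference given Firm B's mix q = 2/3:
  payoff from Low = 4/3; payoff from High = 4/3 — equal.
Both players are indifferent, so neither can profitably deviate.

Yes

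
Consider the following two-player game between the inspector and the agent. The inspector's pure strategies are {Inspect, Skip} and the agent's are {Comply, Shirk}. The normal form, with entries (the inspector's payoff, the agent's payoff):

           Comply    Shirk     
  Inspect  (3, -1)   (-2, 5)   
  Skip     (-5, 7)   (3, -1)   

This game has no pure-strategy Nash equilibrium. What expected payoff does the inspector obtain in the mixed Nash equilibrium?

The inspector's indifference between Inspect and Skip determines the agent's mixing probability q:
  the inspector's payoff from Inspect: q·3 + (1−q)·(-2) = 5q - 2
  the inspector's payoff from Skip: q·(-5) + (1−q)·3 = -8q + 3
  5q - 2 = -8q + 3  ⇒  13q = 5  ⇒  q = 5/13.
At equilibrium the inspector is indifferent across rows, so the inspector's payoff equals the payoff from Inspect: (5/13)·3 + (8/13)·(-2) = -1/13.

-1/13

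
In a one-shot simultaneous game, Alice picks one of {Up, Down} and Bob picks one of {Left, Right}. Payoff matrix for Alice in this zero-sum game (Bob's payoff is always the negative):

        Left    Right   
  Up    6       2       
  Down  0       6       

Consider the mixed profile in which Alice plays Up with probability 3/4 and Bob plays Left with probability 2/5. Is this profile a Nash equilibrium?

Given Alice's mix p = 3/4, Bob's payoff from Left is -9/2 but from Right is -3. Bob strictly prefers Right, so Bob would not mix.
So the proposed profile is not a Nash equilibrium.

No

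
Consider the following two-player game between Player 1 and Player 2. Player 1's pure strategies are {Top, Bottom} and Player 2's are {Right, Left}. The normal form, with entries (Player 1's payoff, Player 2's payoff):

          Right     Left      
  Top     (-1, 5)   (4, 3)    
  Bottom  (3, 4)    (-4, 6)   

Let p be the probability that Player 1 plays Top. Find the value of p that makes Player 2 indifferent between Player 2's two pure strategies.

p = 1/2

Set Player 2's expected payoff from Right equal to that from Left:
  Player 2's payoff from Right: p·5 + (1−p)·4 = p + 4
  Player 2's payoff from Left: p·3 + (1−p)·6 = -3p + 6
  p + 4 = -3p + 6  ⇒  4p = 2  ⇒  p = 1/2.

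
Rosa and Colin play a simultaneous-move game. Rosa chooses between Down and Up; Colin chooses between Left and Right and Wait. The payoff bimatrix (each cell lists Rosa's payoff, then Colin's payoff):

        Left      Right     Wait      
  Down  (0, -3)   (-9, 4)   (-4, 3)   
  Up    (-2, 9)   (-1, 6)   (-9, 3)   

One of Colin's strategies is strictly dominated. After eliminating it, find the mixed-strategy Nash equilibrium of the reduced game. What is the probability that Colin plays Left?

Colin's strategy Wait is strictly dominated by Right: 4 > 3 and 6 > 3. Eliminate Wait.
In a mixed equilibrium Rosa is indifferent between Down and Up; this condition fixes q.
  Rosa's payoff to Down: q·0 + (1−q)·(-9) = 9q - 9
  Rosa's payoff to Up: q·(-2) + (1−q)·(-1) = -q - 1
  9q - 9 = -q - 1  ⇒  10q = 8  ⇒  q = 4/5.

q = 4/5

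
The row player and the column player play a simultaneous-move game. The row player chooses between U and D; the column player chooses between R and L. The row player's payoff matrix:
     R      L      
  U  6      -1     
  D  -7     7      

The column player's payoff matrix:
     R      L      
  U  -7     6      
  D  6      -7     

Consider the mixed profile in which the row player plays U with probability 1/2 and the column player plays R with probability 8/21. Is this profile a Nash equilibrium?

Check the column player's indifference given the row player's mix p = 1/2:
  payoff from R = -1/2; payoff from L = -1/2 — equal.
Check the row player's indifference given the column player's mix q = 8/21:
  payoff from U = 5/3; payoff from D = 5/3 — equal.
Both players are indifferent, so neither can profitably deviate.

Yes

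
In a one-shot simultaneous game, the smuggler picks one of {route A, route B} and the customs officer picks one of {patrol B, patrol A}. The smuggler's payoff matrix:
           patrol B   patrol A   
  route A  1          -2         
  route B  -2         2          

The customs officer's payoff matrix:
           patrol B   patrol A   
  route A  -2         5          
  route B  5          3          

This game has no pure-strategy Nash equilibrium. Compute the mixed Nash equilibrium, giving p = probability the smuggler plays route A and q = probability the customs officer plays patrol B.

p = 2/9, q = 4/7

In a mixed equilibrium the customs officer is indifferent between patrol B and patrol A; this condition fixes p.
  the customs officer's expected payoff from patrol B: p·(-2) + (1−p)·5 = -7p + 5
  the customs officer's expected payoff from patrol A: p·5 + (1−p)·3 = 2p + 3
  -7p + 5 = 2p + 3  ⇒  -9p = -2  ⇒  p = 2/9.
In a mixed equilibrium the smuggler is indifferent between route A and route B; this condition fixes q.
  the smuggler's payoff to route A: q·1 + (1−q)·(-2) = 3q - 2
  the smuggler's payoff to route B: q·(-2) + (1−q)·2 = -4q + 2
  3q - 2 = -4q + 2  ⇒  7q = 4  ⇒  q = 4/7.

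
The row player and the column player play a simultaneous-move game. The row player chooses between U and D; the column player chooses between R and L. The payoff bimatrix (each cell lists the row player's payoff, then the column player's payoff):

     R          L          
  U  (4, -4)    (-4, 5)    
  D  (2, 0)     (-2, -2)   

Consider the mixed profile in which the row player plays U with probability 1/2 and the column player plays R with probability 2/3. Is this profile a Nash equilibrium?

No

Given the row player's mix p = 1/2, the column player's payoff from R is -2 but from L is 3/2. The column player strictly prefers L, so the column player would not mix.
So the proposed profile is not a Nash equilibrium.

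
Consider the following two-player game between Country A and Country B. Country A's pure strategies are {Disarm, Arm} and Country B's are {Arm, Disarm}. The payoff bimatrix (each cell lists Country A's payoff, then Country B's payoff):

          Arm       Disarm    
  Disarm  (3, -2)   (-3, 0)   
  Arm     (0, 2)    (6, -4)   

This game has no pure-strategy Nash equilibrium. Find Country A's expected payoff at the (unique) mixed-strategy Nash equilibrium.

3/2

In a mixed equilibrium Country A is indifferent between Disarm and Arm; this condition fixes q.
  Country A's expected payoff from Disarm: q·3 + (1−q)·(-3) = 6q - 3
  Country A's expected payoff from Arm: q·0 + (1−q)·6 = -6q + 6
  6q - 3 = -6q + 6  ⇒  12q = 9  ⇒  q = 3/4.
At equilibrium Country A is indifferent across rows, so Country A's payoff equals the payoff from Disarm: (3/4)·3 + (1/4)·(-3) = 3/2.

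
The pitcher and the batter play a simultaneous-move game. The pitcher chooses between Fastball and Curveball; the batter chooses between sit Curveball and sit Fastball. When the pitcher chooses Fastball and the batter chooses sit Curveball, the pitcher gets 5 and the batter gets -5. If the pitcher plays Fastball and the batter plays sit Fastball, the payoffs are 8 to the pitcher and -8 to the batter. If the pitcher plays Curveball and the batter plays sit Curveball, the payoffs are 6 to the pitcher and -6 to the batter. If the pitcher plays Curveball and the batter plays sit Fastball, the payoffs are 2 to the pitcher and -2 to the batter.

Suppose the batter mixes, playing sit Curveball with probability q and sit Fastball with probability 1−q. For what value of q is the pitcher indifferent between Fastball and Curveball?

q = 6/7

For the pitcher to be willing to mix, the pitcher must be indifferent between Fastball and Curveball, which pins down the batter's mix.
  the pitcher's payoff to Fastball: q·5 + (1−q)·8 = -3q + 8
  the pitcher's payoff to Curveball: q·6 + (1−q)·2 = 4q + 2
  -3q + 8 = 4q + 2  ⇒  -7q = -6  ⇒  q = 6/7.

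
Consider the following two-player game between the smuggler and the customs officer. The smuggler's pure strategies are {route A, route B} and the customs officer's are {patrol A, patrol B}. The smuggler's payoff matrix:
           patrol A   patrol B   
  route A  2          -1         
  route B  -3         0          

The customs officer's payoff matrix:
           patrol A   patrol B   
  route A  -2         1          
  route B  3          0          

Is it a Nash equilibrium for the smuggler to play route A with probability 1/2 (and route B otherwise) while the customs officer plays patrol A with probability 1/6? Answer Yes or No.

Yes

Check the customs officer's indifference given the smuggler's mix p = 1/2:
  payoff from patrol A = 1/2; payoff from patrol B = 1/2 — equal.
Check the smuggler's indifference given the customs officer's mix q = 1/6:
  payoff from route A = -1/2; payoff from route B = -1/2 — equal.
Both players are indifferent, so neither can profitably deviate.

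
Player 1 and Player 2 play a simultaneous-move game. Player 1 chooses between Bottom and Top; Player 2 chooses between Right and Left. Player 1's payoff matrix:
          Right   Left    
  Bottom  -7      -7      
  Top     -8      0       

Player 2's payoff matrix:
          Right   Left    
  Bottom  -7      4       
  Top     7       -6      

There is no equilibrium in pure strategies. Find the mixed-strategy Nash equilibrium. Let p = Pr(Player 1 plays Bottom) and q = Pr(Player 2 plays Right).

In a mixed equilibrium Player 2 is indifferent between Right and Left; this condition fixes p.
  Player 2's expected payoff from Right: p·(-7) + (1−p)·7 = -14p + 7
  Player 2's expected payoff from Left: p·4 + (1−p)·(-6) = 10p - 6
  -14p + 7 = 10p - 6  ⇒  -24p = -13  ⇒  p = 13/24.
Player 2's mix must leave Player 1 indifferent between Bottom and Top.
  Player 1's payoff to Bottom: q·(-7) + (1−q)·(-7) = -7
  Player 1's payoff to Top: q·(-8) + (1−q)·0 = -8q
  -7 = -8q  ⇒  8q = 7  ⇒  q = 7/8.

p = 13/24, q = 7/8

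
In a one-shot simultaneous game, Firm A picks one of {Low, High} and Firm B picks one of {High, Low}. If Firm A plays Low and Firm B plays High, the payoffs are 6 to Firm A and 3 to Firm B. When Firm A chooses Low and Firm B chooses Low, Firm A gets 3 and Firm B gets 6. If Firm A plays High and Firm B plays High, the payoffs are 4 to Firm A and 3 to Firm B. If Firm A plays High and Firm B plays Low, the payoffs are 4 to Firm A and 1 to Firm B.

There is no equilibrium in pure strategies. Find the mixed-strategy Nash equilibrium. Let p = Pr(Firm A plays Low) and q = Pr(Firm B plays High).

In a mixed equilibrium Firm B is indifferent between High and Low; this condition fixes p.
  Firm B's payoff to High: p·3 + (1−p)·3 = 3
  Firm B's payoff to Low: p·6 + (1−p)·1 = 5p + 1
  3 = 5p + 1  ⇒  -5p = -2  ⇒  p = 2/5.
In a mixed equilibrium Firm A is indifferent between Low and High; this condition fixes q.
  Firm A's payoff from Low: q·6 + (1−q)·3 = 3q + 3
  Firm A's payoff from High: q·4 + (1−q)·4 = 4
  3q + 3 = 4  ⇒  3q = 1  ⇒  q = 1/3.

p = 2/5, q = 1/3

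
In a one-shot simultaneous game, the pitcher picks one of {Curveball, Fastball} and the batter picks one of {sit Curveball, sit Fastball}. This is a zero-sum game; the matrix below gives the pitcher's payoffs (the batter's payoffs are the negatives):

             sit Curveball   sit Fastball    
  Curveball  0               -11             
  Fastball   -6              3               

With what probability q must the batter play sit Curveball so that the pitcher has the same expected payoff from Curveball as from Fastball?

For the pitcher to be willing to mix, the pitcher must be indifferent between Curveball and Fastball, which pins down the batter's mix.
  the pitcher's expected payoff from Curveball: q·0 + (1−q)·(-11) = 11q - 11
  the pitcher's expected payoff from Fastball: q·(-6) + (1−q)·3 = -9q + 3
  11q - 11 = -9q + 3  ⇒  20q = 14  ⇒  q = 7/10.

q = 7/10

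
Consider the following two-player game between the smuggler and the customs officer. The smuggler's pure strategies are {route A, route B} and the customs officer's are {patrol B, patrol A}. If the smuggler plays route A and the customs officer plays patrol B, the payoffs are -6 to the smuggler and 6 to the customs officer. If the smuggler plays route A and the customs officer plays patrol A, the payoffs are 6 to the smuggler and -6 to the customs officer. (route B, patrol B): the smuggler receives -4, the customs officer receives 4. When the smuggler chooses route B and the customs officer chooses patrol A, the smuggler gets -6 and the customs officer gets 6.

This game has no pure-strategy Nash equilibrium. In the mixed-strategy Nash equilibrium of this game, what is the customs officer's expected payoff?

In a mixed equilibrium the customs officer is indifferent between patrol B and patrol A; this condition fixes p.
  the customs officer's payoff from patrol B: p·6 + (1−p)·4 = 2p + 4
  the customs officer's payoff from patrol A: p·(-6) + (1−p)·6 = -12p + 6
  2p + 4 = -12p + 6  ⇒  14p = 2  ⇒  p = 1/7.
At equilibrium the customs officer is indifferent across columns, so the customs officer's payoff equals the payoff from patrol B: (1/7)·6 + (6/7)·4 = 30/7.

30/7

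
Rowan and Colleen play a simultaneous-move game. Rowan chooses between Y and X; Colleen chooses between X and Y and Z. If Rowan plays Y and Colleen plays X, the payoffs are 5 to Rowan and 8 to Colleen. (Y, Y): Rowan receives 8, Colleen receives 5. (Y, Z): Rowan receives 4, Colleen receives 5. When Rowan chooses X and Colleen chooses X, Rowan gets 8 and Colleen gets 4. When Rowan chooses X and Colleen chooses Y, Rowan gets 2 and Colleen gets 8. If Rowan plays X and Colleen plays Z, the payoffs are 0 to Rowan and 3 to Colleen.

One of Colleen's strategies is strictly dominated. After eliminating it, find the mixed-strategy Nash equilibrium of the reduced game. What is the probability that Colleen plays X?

q = 2/3

Colleen's strategy Z is strictly dominated by X: 8 > 5 and 4 > 3. Eliminate Z.
Colleen's mix must leave Rowan indifferent between Y and X.
  Rowan's payoff from Y: q·5 + (1−q)·8 = -3q + 8
  Rowan's payoff from X: q·8 + (1−q)·2 = 6q + 2
  -3q + 8 = 6q + 2  ⇒  -9q = -6  ⇒  q = 2/3.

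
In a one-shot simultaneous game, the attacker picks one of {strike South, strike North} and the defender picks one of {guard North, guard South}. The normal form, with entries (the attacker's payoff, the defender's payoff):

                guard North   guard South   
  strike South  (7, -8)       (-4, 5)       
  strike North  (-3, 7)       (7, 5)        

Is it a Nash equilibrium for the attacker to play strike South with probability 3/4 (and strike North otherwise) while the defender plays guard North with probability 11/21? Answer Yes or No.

Given the attacker's mix p = 3/4, the defender's payoff from guard North is -17/4 but from guard South is 5. The defender strictly prefers guard South, so the defender would not mix.
So the proposed profile is not a Nash equilibrium.

No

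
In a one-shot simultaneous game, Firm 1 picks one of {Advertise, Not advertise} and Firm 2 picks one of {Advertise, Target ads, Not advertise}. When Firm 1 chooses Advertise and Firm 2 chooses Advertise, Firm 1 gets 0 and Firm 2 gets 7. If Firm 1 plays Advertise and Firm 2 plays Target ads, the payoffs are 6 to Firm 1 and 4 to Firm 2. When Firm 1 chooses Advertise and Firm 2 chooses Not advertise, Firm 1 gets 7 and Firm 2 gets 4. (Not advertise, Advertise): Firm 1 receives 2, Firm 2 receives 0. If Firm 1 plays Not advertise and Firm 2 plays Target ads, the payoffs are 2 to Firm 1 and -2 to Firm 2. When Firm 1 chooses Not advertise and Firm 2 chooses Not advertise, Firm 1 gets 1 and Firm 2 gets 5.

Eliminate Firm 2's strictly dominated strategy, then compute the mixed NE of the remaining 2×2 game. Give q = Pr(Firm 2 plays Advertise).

q = 3/4

Firm 2's strategy Target ads is strictly dominated by Advertise: 7 > 4 and 0 > -2. Eliminate Target ads.
For Firm 1 to be willing to mix, Firm 1 must be indifferent between Advertise and Not advertise, which pins down Firm 2's mix.
  Firm 1's payoff from Advertise: q·0 + (1−q)·7 = -7q + 7
  Firm 1's payoff from Not advertise: q·2 + (1−q)·1 = q + 1
  -7q + 7 = q + 1  ⇒  -8q = -6  ⇒  q = 3/4.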